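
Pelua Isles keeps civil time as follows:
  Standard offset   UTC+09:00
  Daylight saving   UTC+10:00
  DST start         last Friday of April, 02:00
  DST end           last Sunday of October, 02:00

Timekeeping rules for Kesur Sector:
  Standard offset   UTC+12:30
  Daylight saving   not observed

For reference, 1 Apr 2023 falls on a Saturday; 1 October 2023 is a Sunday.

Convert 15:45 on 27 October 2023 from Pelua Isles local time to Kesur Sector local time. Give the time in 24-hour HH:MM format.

18:15

1 April 2023 is a Saturday, so Fridays fall on 7, 14, 21, 28; the last is April 28.
1 October 2023 is a Sunday, so Sundays fall on 1, 8, 15, 22, 29; the last is October 29.
27 October 2023 lies within the daylight-saving period (28 April – 29 October), so Pelua Isles is on daylight time, UTC+10:00.
15:45 Pelua Isles − 10h = 05:45 UTC.
Kesur Sector has no daylight saving, so its offset is UTC+12:30 year-round.
05:45 UTC + 12h30m = 18:15 Kesur Sector.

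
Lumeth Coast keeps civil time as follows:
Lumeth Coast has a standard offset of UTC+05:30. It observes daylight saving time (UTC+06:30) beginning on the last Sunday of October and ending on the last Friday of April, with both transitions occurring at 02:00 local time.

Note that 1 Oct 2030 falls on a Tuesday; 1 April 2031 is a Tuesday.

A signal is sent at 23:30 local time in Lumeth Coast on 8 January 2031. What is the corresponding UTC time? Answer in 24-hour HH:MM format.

17:00

1 October 2030 is a Tuesday, so Sundays fall on 6, 13, 20, 27; the last is October 27.
1 April 2031 is a Tuesday, so Fridays fall on 4, 11, 18, 25; the last is April 25.
8 January 2031 falls between 27 October 2030 and 25 April 2031, so daylight saving is in effect and Lumeth Coast is at UTC+06:30.
23:30 local − 6h30m = 17:00 UTC.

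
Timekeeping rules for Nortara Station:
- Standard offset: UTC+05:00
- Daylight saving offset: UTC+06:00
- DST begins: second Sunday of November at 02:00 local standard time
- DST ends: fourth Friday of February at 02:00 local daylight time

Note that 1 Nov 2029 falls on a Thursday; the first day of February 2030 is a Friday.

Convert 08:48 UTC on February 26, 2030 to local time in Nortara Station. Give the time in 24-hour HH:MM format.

13:48

1 November 2029 is a Thursday, so the first Sunday is November 4 and the second is November 11.
1 February 2030 is a Friday, so the first Friday is February 1 and the fourth is February 22.
At the standard offset (UTC+05:00), 08:48 UTC + 5h = 13:48 Nortara Station standard time.
Daylight saving runs 11 November 2029 – 22 February 2030; the standard-time date in Nortara Station, February 26, 2030, is outside that window, so Nortara Station is on standard time at UTC+05:00.
08:48 UTC + 5h = 13:48 local.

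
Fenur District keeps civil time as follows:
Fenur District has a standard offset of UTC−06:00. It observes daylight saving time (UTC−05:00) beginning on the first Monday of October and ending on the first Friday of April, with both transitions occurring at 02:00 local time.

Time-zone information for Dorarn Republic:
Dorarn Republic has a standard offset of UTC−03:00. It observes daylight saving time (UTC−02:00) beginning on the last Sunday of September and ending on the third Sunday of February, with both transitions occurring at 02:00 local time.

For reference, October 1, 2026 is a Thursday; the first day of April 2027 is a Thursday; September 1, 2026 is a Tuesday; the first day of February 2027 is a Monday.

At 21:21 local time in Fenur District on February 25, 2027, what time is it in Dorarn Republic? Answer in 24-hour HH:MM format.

1 October 2026 is a Thursday, so the first Monday is October 5.
1 April 2027 is a Thursday, so the first Friday is April 2.
February 25, 2027 falls between 5 October 2026 and 2 April 2027, so daylight saving is in effect and Fenur District is at UTC−05:00.
21:21 Fenur District + 5h = 02:21 UTC (rolling into the next day, 26 February 2027).
1 September 2026 is a Tuesday, so Sundays fall on 6, 13, 20, 27; the last is September 27.
1 February 2027 is a Monday, so the first Sunday is February 7 and the third is February 21.
At the standard offset (UTC−03:00), 02:21 UTC − 3h = 23:21 Dorarn Republic standard time (rolling into the previous day, 25 February 2027).
The standard-time date in Dorarn Republic, February 25, 2027, is outside the daylight-saving period (27 September 2026 – 21 February 2027), so Dorarn Republic is on standard time, UTC−03:00.
02:21 UTC − 3h = 23:21 Dorarn Republic (rolling into the previous day, 25 February 2027).

23:21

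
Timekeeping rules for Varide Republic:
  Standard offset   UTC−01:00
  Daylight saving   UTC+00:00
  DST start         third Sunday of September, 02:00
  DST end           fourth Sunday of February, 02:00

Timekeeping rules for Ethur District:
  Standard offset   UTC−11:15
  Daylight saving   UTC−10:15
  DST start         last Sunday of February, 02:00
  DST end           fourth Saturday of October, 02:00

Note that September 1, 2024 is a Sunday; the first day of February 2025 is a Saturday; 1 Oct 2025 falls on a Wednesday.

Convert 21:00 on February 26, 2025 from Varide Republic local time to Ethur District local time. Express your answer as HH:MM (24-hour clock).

1 September 2024 is a Sunday, so the first Sunday is September 1 and the third is September 15.
1 February 2025 is a Saturday, so the first Sunday is February 2 and the fourth is February 23.
February 26, 2025 is outside the daylight-saving period (15 September 2024 – 23 February 2025), so Varide Republic is on standard time, UTC−01:00.
21:00 Varide Republic + 1h = 22:00 UTC.
1 February 2025 is a Saturday, so Sundays fall on 2, 9, 16, 23; the last is February 23.
1 October 2025 is a Wednesday, so the first Saturday is October 4 and the fourth is October 25.
At the standard offset (UTC−11:15), 22:00 UTC − 11h15m = 10:45 Ethur District standard time.
The standard-time date in Ethur District, February 26, 2025, lies within the daylight-saving period (23 February – 25 October), so Ethur District is on daylight time, UTC−10:15.
22:00 UTC − 10h15m = 11:45 Ethur District.

11:45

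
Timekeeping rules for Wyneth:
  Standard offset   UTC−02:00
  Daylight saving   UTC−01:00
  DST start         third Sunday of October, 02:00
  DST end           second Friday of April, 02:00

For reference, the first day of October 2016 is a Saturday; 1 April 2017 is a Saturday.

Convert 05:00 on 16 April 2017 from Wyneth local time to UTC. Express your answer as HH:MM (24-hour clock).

07:00

1 October 2016 is a Saturday, so the first Sunday is October 2 and the third is October 16.
1 April 2017 is a Saturday, so the first Friday is April 7 and the second is April 14.
16 April 2017 does not fall between 16 October 2016 and 14 April 2017, so daylight saving is not in effect and Wyneth is at UTC−02:00.
05:00 local + 2h = 07:00 UTC.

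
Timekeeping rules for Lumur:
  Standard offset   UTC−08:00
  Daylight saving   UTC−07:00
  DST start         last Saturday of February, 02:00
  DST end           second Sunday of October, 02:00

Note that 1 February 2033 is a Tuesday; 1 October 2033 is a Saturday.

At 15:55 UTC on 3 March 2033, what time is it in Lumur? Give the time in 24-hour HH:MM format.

08:55

1 February 2033 is a Tuesday, so Saturdays fall on 5, 12, 19, 26; the last is February 26.
1 October 2033 is a Saturday, so the first Sunday is October 2 and the second is October 9.
At the standard offset (UTC−08:00), 15:55 UTC − 8h = 07:55 Lumur standard time.
Daylight saving runs 26 February – 9 October; the standard-time date in Lumur, 3 March 2033, is inside that window, so Lumur is at UTC−07:00.
15:55 UTC − 7h = 08:55 local.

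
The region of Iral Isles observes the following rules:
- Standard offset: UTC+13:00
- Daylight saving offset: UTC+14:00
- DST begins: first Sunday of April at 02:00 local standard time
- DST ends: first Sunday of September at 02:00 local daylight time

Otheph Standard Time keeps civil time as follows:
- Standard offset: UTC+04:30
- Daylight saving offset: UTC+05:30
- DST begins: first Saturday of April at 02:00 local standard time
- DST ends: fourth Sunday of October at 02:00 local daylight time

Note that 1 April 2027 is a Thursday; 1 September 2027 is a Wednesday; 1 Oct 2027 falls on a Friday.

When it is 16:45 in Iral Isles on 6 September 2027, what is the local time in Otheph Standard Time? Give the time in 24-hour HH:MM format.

09:15

1 April 2027 is a Thursday, so the first Sunday is April 4.
1 September 2027 is a Wednesday, so the first Sunday is September 5.
6 September 2027 is outside the daylight-saving period (4 April – 5 September), so Iral Isles is on standard time, UTC+13:00.
16:45 Iral Isles − 13h = 03:45 UTC.
1 April 2027 is a Thursday, so the first Saturday is April 3.
1 October 2027 is a Friday, so the first Sunday is October 3 and the fourth is October 24.
At the standard offset (UTC+04:30), 03:45 UTC + 4h30m = 08:15 Otheph Standard Time standard time.
The standard-time date in Otheph Standard Time, 6 September 2027, lies within the daylight-saving period (3 April – 24 October), so Otheph Standard Time is on daylight time, UTC+05:30.
03:45 UTC + 5h30m = 09:15 Otheph Standard Time.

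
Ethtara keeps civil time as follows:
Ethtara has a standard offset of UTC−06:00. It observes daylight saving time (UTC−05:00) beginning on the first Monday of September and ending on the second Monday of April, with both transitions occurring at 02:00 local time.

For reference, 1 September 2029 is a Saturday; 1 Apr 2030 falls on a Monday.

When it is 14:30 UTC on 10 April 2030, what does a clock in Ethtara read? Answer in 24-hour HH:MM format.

08:30

1 September 2029 is a Saturday, so the first Monday is September 3.
1 April 2030 is a Monday, so the first Monday is April 1 and the second is April 8.
At the standard offset (UTC−06:00), 14:30 UTC − 6h = 08:30 Ethtara standard time.
The standard-time date in Ethtara, 10 April 2030, does not fall between 3 September 2029 and 8 April 2030, so daylight saving is not in effect and Ethtara is at UTC−06:00.
14:30 UTC − 6h = 08:30 local.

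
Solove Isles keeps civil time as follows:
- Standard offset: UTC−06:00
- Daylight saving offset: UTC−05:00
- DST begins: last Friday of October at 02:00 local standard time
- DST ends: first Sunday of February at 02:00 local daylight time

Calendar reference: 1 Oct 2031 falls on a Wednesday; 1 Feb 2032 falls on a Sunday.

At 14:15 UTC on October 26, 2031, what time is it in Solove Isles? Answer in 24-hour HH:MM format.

1 October 2031 is a Wednesday, so Fridays fall on 3, 10, 17, 24, 31; the last is October 31.
1 February 2032 is a Sunday, so the first Sunday is February 1.
At the standard offset (UTC−06:00), 14:15 UTC − 6h = 08:15 Solove Isles standard time.
The standard-time date in Solove Isles, October 26, 2031, does not fall between 31 October 2031 and 1 February 2032, so daylight saving is not in effect and Solove Isles is at UTC−06:00.
14:15 UTC − 6h = 08:15 local.

08:15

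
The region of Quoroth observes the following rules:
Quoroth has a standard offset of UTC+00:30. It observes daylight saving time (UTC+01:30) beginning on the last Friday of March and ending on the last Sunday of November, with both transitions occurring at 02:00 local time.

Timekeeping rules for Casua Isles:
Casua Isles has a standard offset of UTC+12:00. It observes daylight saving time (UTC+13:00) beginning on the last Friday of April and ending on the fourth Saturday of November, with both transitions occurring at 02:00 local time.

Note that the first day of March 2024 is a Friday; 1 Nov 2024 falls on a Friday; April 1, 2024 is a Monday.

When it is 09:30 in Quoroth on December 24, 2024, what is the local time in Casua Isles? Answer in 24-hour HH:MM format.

1 March 2024 is a Friday, so Fridays fall on 1, 8, 15, 22, 29; the last is March 29.
1 November 2024 is a Friday, so Sundays fall on 3, 10, 17, 24; the last is November 24.
Daylight saving runs 29 March – 24 November; December 24, 2024 is outside that window, so Quoroth is on standard time at UTC+00:30.
09:30 Quoroth − 0h30m = 09:00 UTC.
1 April 2024 is a Monday, so Fridays fall on 5, 12, 19, 26; the last is April 26.
1 November 2024 is a Friday, so the first Saturday is November 2 and the fourth is November 23.
At the standard offset (UTC+12:00), 09:00 UTC + 12h = 21:00 Casua Isles standard time.
Daylight saving runs 26 April – 23 November; the standard-time date in Casua Isles, December 24, 2024, is outside that window, so Casua Isles is on standard time at UTC+12:00.
09:00 UTC + 12h = 21:00 Casua Isles.

21:00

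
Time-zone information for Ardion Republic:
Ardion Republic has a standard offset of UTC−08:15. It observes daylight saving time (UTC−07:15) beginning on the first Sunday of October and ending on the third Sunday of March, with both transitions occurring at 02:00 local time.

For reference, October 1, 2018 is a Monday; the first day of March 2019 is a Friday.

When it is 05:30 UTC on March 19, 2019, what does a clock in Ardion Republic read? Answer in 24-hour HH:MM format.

21:15

1 October 2018 is a Monday, so the first Sunday is October 7.
1 March 2019 is a Friday, so the first Sunday is March 3 and the third is March 17.
At the standard offset (UTC−08:15), 05:30 UTC − 8h15m = 21:15 Ardion Republic standard time (rolling into the previous day, 18 March 2019).
The standard-time date in Ardion Republic, March 18, 2019, is outside the daylight-saving period (7 October 2018 – 17 March 2019), so Ardion Republic is on standard time, UTC−08:15.
05:30 UTC − 8h15m = 21:15 local (rolling into the previous day, 18 March 2019).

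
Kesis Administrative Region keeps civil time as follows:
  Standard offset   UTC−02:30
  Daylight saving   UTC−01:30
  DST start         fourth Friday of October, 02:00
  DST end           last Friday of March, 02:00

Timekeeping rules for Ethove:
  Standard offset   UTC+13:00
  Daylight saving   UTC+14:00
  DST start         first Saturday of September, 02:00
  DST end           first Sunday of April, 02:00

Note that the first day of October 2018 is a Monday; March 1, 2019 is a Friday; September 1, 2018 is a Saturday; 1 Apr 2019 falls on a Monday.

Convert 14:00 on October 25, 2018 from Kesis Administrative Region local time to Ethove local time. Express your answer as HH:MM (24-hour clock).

06:30

1 October 2018 is a Monday, so the first Friday is October 5 and the fourth is October 26.
1 March 2019 is a Friday, so Fridays fall on 1, 8, 15, 22, 29; the last is March 29.
October 25, 2018 is outside the daylight-saving period (26 October 2018 – 29 March 2019), so Kesis Administrative Region is on standard time, UTC−02:30.
14:00 Kesis Administrative Region + 2h30m = 16:30 UTC.
1 September 2018 is a Saturday, so the first Saturday is September 1.
1 April 2019 is a Monday, so the first Sunday is April 7.
At the standard offset (UTC+13:00), 16:30 UTC + 13h = 05:30 Ethove standard time (rolling into the next day, 26 October 2018).
The standard-time date in Ethove, October 26, 2018, lies within the daylight-saving period (1 September 2018 – 7 April 2019), so Ethove is on daylight time, UTC+14:00.
16:30 UTC + 14h = 06:30 Ethove (rolling into the next day, 26 October 2018).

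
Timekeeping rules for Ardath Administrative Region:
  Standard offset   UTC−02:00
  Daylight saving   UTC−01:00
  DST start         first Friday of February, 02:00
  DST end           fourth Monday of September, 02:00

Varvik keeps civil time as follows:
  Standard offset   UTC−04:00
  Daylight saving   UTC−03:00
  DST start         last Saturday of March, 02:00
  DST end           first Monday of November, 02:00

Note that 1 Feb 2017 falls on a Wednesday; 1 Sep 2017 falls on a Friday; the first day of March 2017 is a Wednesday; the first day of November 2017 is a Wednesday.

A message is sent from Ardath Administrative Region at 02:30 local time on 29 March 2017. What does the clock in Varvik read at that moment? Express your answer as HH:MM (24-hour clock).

1 February 2017 is a Wednesday, so the first Friday is February 3.
1 September 2017 is a Friday, so the first Monday is September 4 and the fourth is September 25.
Daylight saving runs 3 February – 25 September; 29 March 2017 is inside that window, so Ardath Administrative Region is at UTC−01:00.
02:30 Ardath Administrative Region + 1h = 03:30 UTC.
1 March 2017 is a Wednesday, so Saturdays fall on 4, 11, 18, 25; the last is March 25.
1 November 2017 is a Wednesday, so the first Monday is November 6.
At the standard offset (UTC−04:00), 03:30 UTC − 4h = 23:30 Varvik standard time (rolling into the previous day, 28 March 2017).
Daylight saving runs 25 March – 6 November; the standard-time date in Varvik, 28 March 2017, is inside that window, so Varvik is at UTC−03:00.
03:30 UTC − 3h = 00:30 Varvik.

00:30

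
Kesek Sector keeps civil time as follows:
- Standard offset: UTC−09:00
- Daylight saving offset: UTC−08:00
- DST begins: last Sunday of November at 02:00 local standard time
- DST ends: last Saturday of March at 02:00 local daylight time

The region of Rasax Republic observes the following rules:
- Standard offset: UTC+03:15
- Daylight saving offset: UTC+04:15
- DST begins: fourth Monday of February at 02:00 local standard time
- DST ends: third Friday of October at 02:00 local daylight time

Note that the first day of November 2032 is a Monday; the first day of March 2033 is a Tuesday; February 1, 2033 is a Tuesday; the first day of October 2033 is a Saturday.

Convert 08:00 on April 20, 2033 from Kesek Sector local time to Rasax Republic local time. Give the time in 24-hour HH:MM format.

1 November 2032 is a Monday, so Sundays fall on 7, 14, 21, 28; the last is November 28.
1 March 2033 is a Tuesday, so Saturdays fall on 5, 12, 19, 26; the last is March 26.
Daylight saving runs 28 November 2032 – 26 March 2033; April 20, 2033 is outside that window, so Kesek Sector is on standard time at UTC−09:00.
08:00 Kesek Sector + 9h = 17:00 UTC.
1 February 2033 is a Tuesday, so the first Monday is February 7 and the fourth is February 28.
1 October 2033 is a Saturday, so the first Friday is October 7 and the third is October 21.
At the standard offset (UTC+03:15), 17:00 UTC + 3h15m = 20:15 Rasax Republic standard time.
The standard-time date in Rasax Republic, April 20, 2033, falls between 28 February and 21 October, so daylight saving is in effect and Rasax Republic is at UTC+04:15.
17:00 UTC + 4h15m = 21:15 Rasax Republic.

21:15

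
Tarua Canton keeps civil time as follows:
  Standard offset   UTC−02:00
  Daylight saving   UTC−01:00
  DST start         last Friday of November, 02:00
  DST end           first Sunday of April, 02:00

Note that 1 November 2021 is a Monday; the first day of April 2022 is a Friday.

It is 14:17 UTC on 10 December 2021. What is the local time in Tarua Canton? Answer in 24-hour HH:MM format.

1 November 2021 is a Monday, so Fridays fall on 5, 12, 19, 26; the last is November 26.
1 April 2022 is a Friday, so the first Sunday is April 3.
At the standard offset (UTC−02:00), 14:17 UTC − 2h = 12:17 Tarua Canton standard time.
The standard-time date in Tarua Canton, 10 December 2021, falls between 26 November 2021 and 3 April 2022, so daylight saving is in effect and Tarua Canton is at UTC−01:00.
14:17 UTC − 1h = 13:17 local.

13:17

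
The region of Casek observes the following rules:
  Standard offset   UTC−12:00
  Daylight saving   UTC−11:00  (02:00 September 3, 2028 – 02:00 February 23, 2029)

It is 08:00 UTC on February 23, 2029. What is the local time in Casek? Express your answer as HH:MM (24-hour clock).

21:00

At the standard offset (UTC−12:00), 08:00 UTC − 12h = 20:00 Casek standard time (rolling into the previous day, 22 February 2029).
The standard-time date in Casek, February 22, 2029, lies within the daylight-saving period (3 September 2028 – 23 February 2029), so Casek is on daylight time, UTC−11:00.
08:00 UTC − 11h = 21:00 local (rolling into the previous day, 22 February 2029).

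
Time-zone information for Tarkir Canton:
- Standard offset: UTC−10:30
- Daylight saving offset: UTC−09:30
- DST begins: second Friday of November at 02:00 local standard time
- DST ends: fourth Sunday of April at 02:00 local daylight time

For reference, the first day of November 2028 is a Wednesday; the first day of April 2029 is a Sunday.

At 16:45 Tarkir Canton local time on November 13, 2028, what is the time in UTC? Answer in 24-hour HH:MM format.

1 November 2028 is a Wednesday, so the first Friday is November 3 and the second is November 10.
1 April 2029 is a Sunday, so the first Sunday is April 1 and the fourth is April 22.
November 13, 2028 lies within the daylight-saving period (10 November 2028 – 22 April 2029), so Tarkir Canton is on daylight time, UTC−09:30.
16:45 local + 9h30m = 02:15 UTC (rolling into the next day, 14 November 2028).

02:15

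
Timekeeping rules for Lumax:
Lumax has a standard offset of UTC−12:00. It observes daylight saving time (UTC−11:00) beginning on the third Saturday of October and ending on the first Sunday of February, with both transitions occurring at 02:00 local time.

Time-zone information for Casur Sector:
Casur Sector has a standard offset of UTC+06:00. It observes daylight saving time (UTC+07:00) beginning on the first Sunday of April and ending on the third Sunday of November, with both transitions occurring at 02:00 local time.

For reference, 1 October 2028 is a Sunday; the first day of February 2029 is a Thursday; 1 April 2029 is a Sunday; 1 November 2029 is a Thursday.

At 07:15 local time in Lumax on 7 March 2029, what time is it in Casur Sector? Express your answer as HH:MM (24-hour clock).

01:15

1 October 2028 is a Sunday, so the first Saturday is October 7 and the third is October 21.
1 February 2029 is a Thursday, so the first Sunday is February 4.
7 March 2029 is outside the daylight-saving period (21 October 2028 – 4 February 2029), so Lumax is on standard time, UTC−12:00.
07:15 Lumax + 12h = 19:15 UTC.
1 April 2029 is a Sunday, so the first Sunday is April 1.
1 November 2029 is a Thursday, so the first Sunday is November 4 and the third is November 18.
At the standard offset (UTC+06:00), 19:15 UTC + 6h = 01:15 Casur Sector standard time (rolling into the next day, 8 March 2029).
The standard-time date in Casur Sector, 8 March 2029, is outside the daylight-saving period (1 April – 18 November), so Casur Sector is on standard time, UTC+06:00.
19:15 UTC + 6h = 01:15 Casur Sector (rolling into the next day, 8 March 2029).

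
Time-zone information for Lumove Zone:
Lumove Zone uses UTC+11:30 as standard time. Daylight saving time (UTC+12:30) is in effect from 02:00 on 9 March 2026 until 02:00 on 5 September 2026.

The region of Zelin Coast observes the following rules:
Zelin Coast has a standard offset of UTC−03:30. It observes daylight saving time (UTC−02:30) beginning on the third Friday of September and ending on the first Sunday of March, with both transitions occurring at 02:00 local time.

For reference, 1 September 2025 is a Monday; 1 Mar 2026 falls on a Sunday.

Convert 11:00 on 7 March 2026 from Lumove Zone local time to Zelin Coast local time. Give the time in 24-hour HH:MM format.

Daylight saving runs 9 March – 5 September; 7 March 2026 is outside that window, so Lumove Zone is on standard time at UTC+11:30.
11:00 Lumove Zone − 11h30m = 23:30 UTC (rolling into the previous day, 6 March 2026).
1 September 2025 is a Monday, so the first Friday is September 5 and the third is September 19.
1 March 2026 is a Sunday, so the first Sunday is March 1.
At the standard offset (UTC−03:30), 23:30 UTC − 3h30m = 20:00 Zelin Coast standard time.
Daylight saving runs 19 September 2025 – 1 March 2026; the standard-time date in Zelin Coast, 6 March 2026, is outside that window, so Zelin Coast is on standard time at UTC−03:30.
23:30 UTC − 3h30m = 20:00 Zelin Coast.

20:00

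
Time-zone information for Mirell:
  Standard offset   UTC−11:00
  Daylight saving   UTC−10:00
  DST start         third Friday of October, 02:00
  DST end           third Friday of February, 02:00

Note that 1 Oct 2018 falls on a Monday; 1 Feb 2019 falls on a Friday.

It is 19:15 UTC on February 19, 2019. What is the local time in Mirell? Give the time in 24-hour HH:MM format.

08:15

1 October 2018 is a Monday, so the first Friday is October 5 and the third is October 19.
1 February 2019 is a Friday, so the first Friday is February 1 and the third is February 15.
At the standard offset (UTC−11:00), 19:15 UTC − 11h = 08:15 Mirell standard time.
The standard-time date in Mirell, February 19, 2019, is outside the daylight-saving period (19 October 2018 – 15 February 2019), so Mirell is on standard time, UTC−11:00.
19:15 UTC − 11h = 08:15 local.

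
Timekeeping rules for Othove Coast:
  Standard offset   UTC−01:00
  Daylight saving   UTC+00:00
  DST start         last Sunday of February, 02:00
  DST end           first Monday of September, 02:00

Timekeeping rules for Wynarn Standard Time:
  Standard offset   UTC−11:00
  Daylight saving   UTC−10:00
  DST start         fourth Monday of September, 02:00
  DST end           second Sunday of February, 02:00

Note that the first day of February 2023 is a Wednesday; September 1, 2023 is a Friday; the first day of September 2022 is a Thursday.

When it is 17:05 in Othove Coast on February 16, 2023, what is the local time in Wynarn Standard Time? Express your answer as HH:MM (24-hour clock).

1 February 2023 is a Wednesday, so Sundays fall on 5, 12, 19, 26; the last is February 26.
1 September 2023 is a Friday, so the first Monday is September 4.
Daylight saving runs 26 February – 4 September; February 16, 2023 is outside that window, so Othove Coast is on standard time at UTC−01:00.
17:05 Othove Coast + 1h = 18:05 UTC.
1 September 2022 is a Thursday, so the first Monday is September 5 and the fourth is September 26.
1 February 2023 is a Wednesday, so the first Sunday is February 5 and the second is February 12.
At the standard offset (UTC−11:00), 18:05 UTC − 11h = 07:05 Wynarn Standard Time standard time.
The standard-time date in Wynarn Standard Time, February 16, 2023, does not fall between 26 September 2022 and 12 February 2023, so daylight saving is not in effect and Wynarn Standard Time is at UTC−11:00.
18:05 UTC − 11h = 07:05 Wynarn Standard Time.

07:05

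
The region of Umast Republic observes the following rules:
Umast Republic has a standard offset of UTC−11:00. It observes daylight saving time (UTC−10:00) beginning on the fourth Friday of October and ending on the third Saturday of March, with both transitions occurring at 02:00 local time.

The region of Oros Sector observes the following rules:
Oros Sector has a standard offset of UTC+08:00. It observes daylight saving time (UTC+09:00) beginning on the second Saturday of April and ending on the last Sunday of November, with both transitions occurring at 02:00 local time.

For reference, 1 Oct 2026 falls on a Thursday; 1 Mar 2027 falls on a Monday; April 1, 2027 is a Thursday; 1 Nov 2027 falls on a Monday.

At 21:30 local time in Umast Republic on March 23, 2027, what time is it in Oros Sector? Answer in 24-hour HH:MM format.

1 October 2026 is a Thursday, so the first Friday is October 2 and the fourth is October 23.
1 March 2027 is a Monday, so the first Saturday is March 6 and the third is March 20.
Daylight saving runs 23 October 2026 – 20 March 2027; March 23, 2027 is outside that window, so Umast Republic is on standard time at UTC−11:00.
21:30 Umast Republic + 11h = 08:30 UTC (rolling into the next day, 24 March 2027).
1 April 2027 is a Thursday, so the first Saturday is April 3 and the second is April 10.
1 November 2027 is a Monday, so Sundays fall on 7, 14, 21, 28; the last is November 28.
At the standard offset (UTC+08:00), 08:30 UTC + 8h = 16:30 Oros Sector standard time.
The standard-time date in Oros Sector, March 24, 2027, does not fall between 10 April and 28 November, so daylight saving is not in effect and Oros Sector is at UTC+08:00.
08:30 UTC + 8h = 16:30 Oros Sector.

16:30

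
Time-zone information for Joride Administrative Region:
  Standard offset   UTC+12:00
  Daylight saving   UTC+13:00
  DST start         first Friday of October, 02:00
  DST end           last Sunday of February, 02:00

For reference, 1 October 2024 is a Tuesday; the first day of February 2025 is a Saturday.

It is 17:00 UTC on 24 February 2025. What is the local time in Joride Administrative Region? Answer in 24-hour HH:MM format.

05:00

1 October 2024 is a Tuesday, so the first Friday is October 4.
1 February 2025 is a Saturday, so Sundays fall on 2, 9, 16, 23; the last is February 23.
At the standard offset (UTC+12:00), 17:00 UTC + 12h = 05:00 Joride Administrative Region standard time (rolling into the next day, 25 February 2025).
The standard-time date in Joride Administrative Region, 25 February 2025, does not fall between 4 October 2024 and 23 February 2025, so daylight saving is not in effect and Joride Administrative Region is at UTC+12:00.
17:00 UTC + 12h = 05:00 local (rolling into the next day, 25 February 2025).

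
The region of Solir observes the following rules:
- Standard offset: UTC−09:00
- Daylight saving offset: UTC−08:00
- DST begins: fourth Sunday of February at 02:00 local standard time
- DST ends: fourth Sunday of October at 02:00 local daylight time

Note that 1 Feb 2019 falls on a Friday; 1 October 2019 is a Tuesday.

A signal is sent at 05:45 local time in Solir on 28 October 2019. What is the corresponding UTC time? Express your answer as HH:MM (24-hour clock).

1 February 2019 is a Friday, so the first Sunday is February 3 and the fourth is February 24.
1 October 2019 is a Tuesday, so the first Sunday is October 6 and the fourth is October 27.
Daylight saving runs 24 February – 27 October; 28 October 2019 is outside that window, so Solir is on standard time at UTC−09:00.
05:45 local + 9h = 14:45 UTC.

14:45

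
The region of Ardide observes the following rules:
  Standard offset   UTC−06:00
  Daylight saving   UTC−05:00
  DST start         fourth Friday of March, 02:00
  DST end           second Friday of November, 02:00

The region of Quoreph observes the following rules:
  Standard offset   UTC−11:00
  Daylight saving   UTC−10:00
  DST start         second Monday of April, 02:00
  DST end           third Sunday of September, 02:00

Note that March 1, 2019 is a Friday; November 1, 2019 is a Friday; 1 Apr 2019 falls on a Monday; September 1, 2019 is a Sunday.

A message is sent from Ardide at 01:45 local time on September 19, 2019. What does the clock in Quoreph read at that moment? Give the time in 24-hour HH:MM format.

19:45

1 March 2019 is a Friday, so the first Friday is March 1 and the fourth is March 22.
1 November 2019 is a Friday, so the first Friday is November 1 and the second is November 8.
September 19, 2019 lies within the daylight-saving period (22 March – 8 November), so Ardide is on daylight time, UTC−05:00.
01:45 Ardide + 5h = 06:45 UTC.
1 April 2019 is a Monday, so the first Monday is April 1 and the second is April 8.
1 September 2019 is a Sunday, so the first Sunday is September 1 and the third is September 15.
At the standard offset (UTC−11:00), 06:45 UTC − 11h = 19:45 Quoreph standard time (rolling into the previous day, 18 September 2019).
The standard-time date in Quoreph, September 18, 2019, is outside the daylight-saving period (8 April – 15 September), so Quoreph is on standard time, UTC−11:00.
06:45 UTC − 11h = 19:45 Quoreph (rolling into the previous day, 18 September 2019).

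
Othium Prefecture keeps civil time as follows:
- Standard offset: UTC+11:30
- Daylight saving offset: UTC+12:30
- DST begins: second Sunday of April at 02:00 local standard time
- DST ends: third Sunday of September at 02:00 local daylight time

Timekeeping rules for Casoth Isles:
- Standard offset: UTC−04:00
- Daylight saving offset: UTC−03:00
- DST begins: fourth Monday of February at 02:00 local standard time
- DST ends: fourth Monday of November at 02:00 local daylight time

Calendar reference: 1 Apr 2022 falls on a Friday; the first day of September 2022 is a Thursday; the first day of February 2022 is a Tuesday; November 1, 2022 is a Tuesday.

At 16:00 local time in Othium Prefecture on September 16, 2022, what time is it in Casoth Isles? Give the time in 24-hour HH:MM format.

00:30

1 April 2022 is a Friday, so the first Sunday is April 3 and the second is April 10.
1 September 2022 is a Thursday, so the first Sunday is September 4 and the third is September 18.
Daylight saving runs 10 April – 18 September; September 16, 2022 is inside that window, so Othium Prefecture is at UTC+12:30.
16:00 Othium Prefecture − 12h30m = 03:30 UTC.
1 February 2022 is a Tuesday, so the first Monday is February 7 and the fourth is February 28.
1 November 2022 is a Tuesday, so the first Monday is November 7 and the fourth is November 28.
At the standard offset (UTC−04:00), 03:30 UTC − 4h = 23:30 Casoth Isles standard time (rolling into the previous day, 15 September 2022).
The standard-time date in Casoth Isles, September 15, 2022, lies within the daylight-saving period (28 February – 28 November), so Casoth Isles is on daylight time, UTC−03:00.
03:30 UTC − 3h = 00:30 Casoth Isles.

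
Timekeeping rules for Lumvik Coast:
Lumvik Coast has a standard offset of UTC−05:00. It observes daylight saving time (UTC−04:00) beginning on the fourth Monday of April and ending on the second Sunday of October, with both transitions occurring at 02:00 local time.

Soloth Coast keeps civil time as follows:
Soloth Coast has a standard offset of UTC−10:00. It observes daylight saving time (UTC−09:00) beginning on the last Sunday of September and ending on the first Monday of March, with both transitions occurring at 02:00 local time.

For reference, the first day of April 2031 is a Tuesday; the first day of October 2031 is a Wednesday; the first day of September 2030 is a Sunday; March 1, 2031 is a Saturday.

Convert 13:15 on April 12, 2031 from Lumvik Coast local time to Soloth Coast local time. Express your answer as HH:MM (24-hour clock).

1 April 2031 is a Tuesday, so the first Monday is April 7 and the fourth is April 28.
1 October 2031 is a Wednesday, so the first Sunday is October 5 and the second is October 12.
Daylight saving runs 28 April – 12 October; April 12, 2031 is outside that window, so Lumvik Coast is on standard time at UTC−05:00.
13:15 Lumvik Coast + 5h = 18:15 UTC.
1 September 2030 is a Sunday, so Sundays fall on 1, 8, 15, 22, 29; the last is September 29.
1 March 2031 is a Saturday, so the first Monday is March 3.
At the standard offset (UTC−10:00), 18:15 UTC − 10h = 08:15 Soloth Coast standard time.
The standard-time date in Soloth Coast, April 12, 2031, does not fall between 29 September 2030 and 3 March 2031, so daylight saving is not in effect and Soloth Coast is at UTC−10:00.
18:15 UTC − 10h = 08:15 Soloth Coast.

08:15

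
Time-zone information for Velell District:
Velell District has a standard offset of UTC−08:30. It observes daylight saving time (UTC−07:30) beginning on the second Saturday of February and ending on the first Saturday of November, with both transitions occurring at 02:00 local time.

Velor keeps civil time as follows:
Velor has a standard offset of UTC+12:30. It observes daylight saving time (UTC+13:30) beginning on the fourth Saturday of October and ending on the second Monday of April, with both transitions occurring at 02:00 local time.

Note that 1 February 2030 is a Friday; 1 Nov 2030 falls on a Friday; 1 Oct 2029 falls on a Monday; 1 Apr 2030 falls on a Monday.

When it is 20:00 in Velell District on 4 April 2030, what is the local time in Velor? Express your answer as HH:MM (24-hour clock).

17:00

1 February 2030 is a Friday, so the first Saturday is February 2 and the second is February 9.
1 November 2030 is a Friday, so the first Saturday is November 2.
Daylight saving runs 9 February – 2 November; 4 April 2030 is inside that window, so Velell District is at UTC−07:30.
20:00 Velell District + 7h30m = 03:30 UTC (rolling into the next day, 5 April 2030).
1 October 2029 is a Monday, so the first Saturday is October 6 and the fourth is October 27.
1 April 2030 is a Monday, so the first Monday is April 1 and the second is April 8.
At the standard offset (UTC+12:30), 03:30 UTC + 12h30m = 16:00 Velor standard time.
The standard-time date in Velor, 5 April 2030, falls between 27 October 2029 and 8 April 2030, so daylight saving is in effect and Velor is at UTC+13:30.
03:30 UTC + 13h30m = 17:00 Velor.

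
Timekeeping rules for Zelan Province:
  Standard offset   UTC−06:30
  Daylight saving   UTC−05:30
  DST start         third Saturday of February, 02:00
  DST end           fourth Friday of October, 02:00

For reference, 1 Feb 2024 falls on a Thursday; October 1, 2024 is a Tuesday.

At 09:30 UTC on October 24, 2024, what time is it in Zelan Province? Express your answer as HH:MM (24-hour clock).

04:00

1 February 2024 is a Thursday, so the first Saturday is February 3 and the third is February 17.
1 October 2024 is a Tuesday, so the first Friday is October 4 and the fourth is October 25.
At the standard offset (UTC−06:30), 09:30 UTC − 6h30m = 03:00 Zelan Province standard time.
The standard-time date in Zelan Province, October 24, 2024, falls between 17 February and 25 October, so daylight saving is in effect and Zelan Province is at UTC−05:30.
09:30 UTC − 5h30m = 04:00 local.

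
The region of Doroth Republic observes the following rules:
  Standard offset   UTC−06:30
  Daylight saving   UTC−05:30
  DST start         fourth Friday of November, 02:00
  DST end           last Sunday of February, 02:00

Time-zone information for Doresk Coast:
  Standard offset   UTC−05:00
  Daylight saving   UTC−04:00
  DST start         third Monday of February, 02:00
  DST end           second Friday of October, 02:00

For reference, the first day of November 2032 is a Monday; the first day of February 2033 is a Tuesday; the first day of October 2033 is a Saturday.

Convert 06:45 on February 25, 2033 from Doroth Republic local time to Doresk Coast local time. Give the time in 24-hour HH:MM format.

08:15

1 November 2032 is a Monday, so the first Friday is November 5 and the fourth is November 26.
1 February 2033 is a Tuesday, so Sundays fall on 6, 13, 20, 27; the last is February 27.
February 25, 2033 lies within the daylight-saving period (26 November 2032 – 27 February 2033), so Doroth Republic is on daylight time, UTC−05:30.
06:45 Doroth Republic + 5h30m = 12:15 UTC.
1 February 2033 is a Tuesday, so the first Monday is February 7 and the third is February 21.
1 October 2033 is a Saturday, so the first Friday is October 7 and the second is October 14.
At the standard offset (UTC−05:00), 12:15 UTC − 5h = 07:15 Doresk Coast standard time.
The standard-time date in Doresk Coast, February 25, 2033, lies within the daylight-saving period (21 February – 14 October), so Doresk Coast is on daylight time, UTC−04:00.
12:15 UTC − 4h = 08:15 Doresk Coast.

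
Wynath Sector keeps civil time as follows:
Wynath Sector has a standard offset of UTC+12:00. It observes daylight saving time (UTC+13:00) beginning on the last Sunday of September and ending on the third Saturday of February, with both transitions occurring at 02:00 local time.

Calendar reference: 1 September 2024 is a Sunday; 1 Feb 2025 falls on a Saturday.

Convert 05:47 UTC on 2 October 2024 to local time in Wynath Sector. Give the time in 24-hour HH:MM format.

1 September 2024 is a Sunday, so Sundays fall on 1, 8, 15, 22, 29; the last is September 29.
1 February 2025 is a Saturday, so the first Saturday is February 1 and the third is February 15.
At the standard offset (UTC+12:00), 05:47 UTC + 12h = 17:47 Wynath Sector standard time.
Daylight saving runs 29 September 2024 – 15 February 2025; the standard-time date in Wynath Sector, 2 October 2024, is inside that window, so Wynath Sector is at UTC+13:00.
05:47 UTC + 13h = 18:47 local.

18:47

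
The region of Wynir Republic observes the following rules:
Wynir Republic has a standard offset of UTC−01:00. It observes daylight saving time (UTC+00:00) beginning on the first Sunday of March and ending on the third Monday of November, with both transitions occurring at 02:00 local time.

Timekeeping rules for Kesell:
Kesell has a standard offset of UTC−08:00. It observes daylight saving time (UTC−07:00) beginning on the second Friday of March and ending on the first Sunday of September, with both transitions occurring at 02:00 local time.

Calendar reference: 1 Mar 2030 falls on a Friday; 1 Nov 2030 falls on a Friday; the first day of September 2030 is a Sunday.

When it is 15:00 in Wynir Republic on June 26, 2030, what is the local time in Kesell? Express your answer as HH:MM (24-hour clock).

08:00

1 March 2030 is a Friday, so the first Sunday is March 3.
1 November 2030 is a Friday, so the first Monday is November 4 and the third is November 18.
June 26, 2030 falls between 3 March and 18 November, so daylight saving is in effect and Wynir Republic is at UTC+00:00.
15:00 Wynir Republic − 0h = 15:00 UTC.
1 March 2030 is a Friday, so the first Friday is March 1 and the second is March 8.
1 September 2030 is a Sunday, so the first Sunday is September 1.
At the standard offset (UTC−08:00), 15:00 UTC − 8h = 07:00 Kesell standard time.
The standard-time date in Kesell, June 26, 2030, falls between 8 March and 1 September, so daylight saving is in effect and Kesell is at UTC−07:00.
15:00 UTC − 7h = 08:00 Kesell.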